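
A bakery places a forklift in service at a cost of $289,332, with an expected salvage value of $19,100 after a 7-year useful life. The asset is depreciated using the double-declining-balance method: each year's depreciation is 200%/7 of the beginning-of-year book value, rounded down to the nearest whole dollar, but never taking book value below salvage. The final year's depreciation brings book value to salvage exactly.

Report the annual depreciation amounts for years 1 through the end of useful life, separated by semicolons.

$82,666; $59,047; $42,176; $30,126; $21,519; $15,370; $19,328

Depreciable base = $289,332 − $19,100 = $270,232.
Year 1: ⌊$289,332 × 200%/7⌋ = $82,666. Book value $206,666.
Year 2: ⌊$206,666 × 200%/7⌋ = $59,047. Book value $147,619.
Year 3: ⌊$147,619 × 200%/7⌋ = $42,176. Book value $105,443.
Year 4: ⌊$105,443 × 200%/7⌋ = $30,126. Book value $75,317.
Year 5: ⌊$75,317 × 200%/7⌋ = $21,519. Book value $53,798.
Year 6: ⌊$53,798 × 200%/7⌋ = $15,370. Book value $38,428.
Year 7 (final): $38,428 − $19,100 = $19,328. Book value $19,100.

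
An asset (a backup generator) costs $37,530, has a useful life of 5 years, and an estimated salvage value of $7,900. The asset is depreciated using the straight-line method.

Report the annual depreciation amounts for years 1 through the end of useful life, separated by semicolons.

Depreciable base = $37,530 − $7,900 = $29,630.
Annual expense = $29,630 / 5 = $5,926.
End of year 1: book value $31,604.
End of year 2: book value $25,678.
End of year 3: book value $19,752.
End of year 4: book value $13,826.
End of year 5: book value $7,900.

$5,926; $5,926; $5,926; $5,926; $5,926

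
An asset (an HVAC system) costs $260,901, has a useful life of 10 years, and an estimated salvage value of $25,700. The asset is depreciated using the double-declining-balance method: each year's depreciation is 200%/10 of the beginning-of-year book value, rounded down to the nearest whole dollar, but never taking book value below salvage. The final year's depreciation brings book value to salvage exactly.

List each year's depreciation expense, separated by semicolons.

$52,180; $41,744; $33,395; $26,716; $21,373; $17,098; $13,679; $10,943; $8,754; $9,319

Depreciable base = $260,901 − $25,700 = $235,201.
Year 1: ⌊$260,901 × 200%/10⌋ = $52,180. Book value $208,721.
Year 2: ⌊$208,721 × 200%/10⌋ = $41,744. Book value $166,977.
Year 3: ⌊$166,977 × 200%/10⌋ = $33,395. Book value $133,582.
Year 4: ⌊$133,582 × 200%/10⌋ = $26,716. Book value $106,866.
Year 5: ⌊$106,866 × 200%/10⌋ = $21,373. Book value $85,493.
Year 6: ⌊$85,493 × 200%/10⌋ = $17,098. Book value $68,395.
Year 7: ⌊$68,395 × 200%/10⌋ = $13,679. Book value $54,716.
Year 8: ⌊$54,716 × 200%/10⌋ = $10,943. Book value $43,773.
Year 9: ⌊$43,773 × 200%/10⌋ = $8,754. Book value $35,019.
Year 10 (final): $35,019 − $25,700 = $9,319. Book value $25,700.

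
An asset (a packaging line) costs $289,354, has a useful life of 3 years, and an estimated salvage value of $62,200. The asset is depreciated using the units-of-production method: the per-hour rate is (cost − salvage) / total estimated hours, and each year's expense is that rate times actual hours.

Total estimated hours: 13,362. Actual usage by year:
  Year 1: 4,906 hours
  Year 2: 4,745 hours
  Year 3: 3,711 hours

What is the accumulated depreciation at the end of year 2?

Depreciable base = $289,354 − $62,200 = $227,154.
Rate = $227,154 / 13,362 hours = $17 per hour.
Year 1: 4,906 × $17 = $83,402. Book value $205,952.
Year 2: 4,745 × $17 = $80,665. Book value $125,287.
Accumulated through year 2 = $289,354 − $125,287 = $164,067.

$164,067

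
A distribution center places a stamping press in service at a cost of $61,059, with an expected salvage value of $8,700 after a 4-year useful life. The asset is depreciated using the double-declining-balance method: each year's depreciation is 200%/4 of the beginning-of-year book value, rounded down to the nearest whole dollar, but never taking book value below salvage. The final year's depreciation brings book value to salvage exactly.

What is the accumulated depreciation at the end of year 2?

$45,794

Depreciable base = $61,059 − $8,700 = $52,359.
Year 1: ⌊$61,059 × 200%/4⌋ = $30,529. Book value $30,530.
Year 2: ⌊$30,530 × 200%/4⌋ = $15,265. Book value $15,265.
Accumulated through year 2 = $61,059 − $15,265 = $45,794.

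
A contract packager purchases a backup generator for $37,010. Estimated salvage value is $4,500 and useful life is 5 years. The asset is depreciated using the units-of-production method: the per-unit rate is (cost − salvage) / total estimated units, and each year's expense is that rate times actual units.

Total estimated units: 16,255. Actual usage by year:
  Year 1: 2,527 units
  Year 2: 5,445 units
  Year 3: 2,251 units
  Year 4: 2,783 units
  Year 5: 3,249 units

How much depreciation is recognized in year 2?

Depreciable base = $37,010 − $4,500 = $32,510.
Rate = $32,510 / 16,255 units = $2 per unit.
Year 1: 2,527 × $2 = $5,054. Book value $31,956.
Year 2: 5,445 × $2 = $10,890. Book value $21,066.

$10,890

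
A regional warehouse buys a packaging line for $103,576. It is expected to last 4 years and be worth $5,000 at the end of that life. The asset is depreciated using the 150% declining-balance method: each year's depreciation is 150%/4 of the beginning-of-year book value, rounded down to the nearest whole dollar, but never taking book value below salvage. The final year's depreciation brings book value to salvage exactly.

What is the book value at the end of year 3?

$25,288

Depreciable base = $103,576 − $5,000 = $98,576.
Year 1: ⌊$103,576 × 150%/4⌋ = $38,841. Book value $64,735.
Year 2: ⌊$64,735 × 150%/4⌋ = $24,275. Book value $40,460.
Year 3: ⌊$40,460 × 150%/4⌋ = $15,172. Book value $25,288.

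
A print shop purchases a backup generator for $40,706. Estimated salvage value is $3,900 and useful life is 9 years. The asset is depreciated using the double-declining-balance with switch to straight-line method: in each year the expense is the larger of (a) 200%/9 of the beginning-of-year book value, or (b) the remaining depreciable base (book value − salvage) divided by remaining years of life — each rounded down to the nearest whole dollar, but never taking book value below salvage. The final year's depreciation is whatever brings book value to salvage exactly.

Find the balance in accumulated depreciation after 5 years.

$29,118

Depreciable base = $40,706 − $3,900 = $36,806.
Year 1: DB = ⌊$40,706 × 200%/9⌋ = $9,045; SL = ⌊$36,806/9⌋ = $4,089 → take DB $9,045. Book value $31,661.
Year 2: DB = ⌊$31,661 × 200%/9⌋ = $7,035; SL = ⌊$27,761/8⌋ = $3,470 → take DB $7,035. Book value $24,626.
Year 3: DB = ⌊$24,626 × 200%/9⌋ = $5,472; SL = ⌊$20,726/7⌋ = $2,960 → take DB $5,472. Book value $19,154.
Year 4: DB = ⌊$19,154 × 200%/9⌋ = $4,256; SL = ⌊$15,254/6⌋ = $2,542 → take DB $4,256. Book value $14,898.
Year 5: DB = ⌊$14,898 × 200%/9⌋ = $3,310; SL = ⌊$10,998/5⌋ = $2,199 → take DB $3,310. Book value $11,588.
Accumulated through year 5 = $40,706 − $11,588 = $29,118.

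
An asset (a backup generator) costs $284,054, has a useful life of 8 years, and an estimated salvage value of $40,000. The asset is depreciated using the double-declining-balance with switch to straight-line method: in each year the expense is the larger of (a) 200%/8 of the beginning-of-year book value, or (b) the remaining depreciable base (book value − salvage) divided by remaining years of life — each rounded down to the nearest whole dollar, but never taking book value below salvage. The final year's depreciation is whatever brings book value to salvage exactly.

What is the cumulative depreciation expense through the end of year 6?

Depreciable base = $284,054 − $40,000 = $244,054.
Year 1: DB = ⌊$284,054 × 200%/8⌋ = $71,013; SL = ⌊$244,054/8⌋ = $30,506 → take DB $71,013. Book value $213,041.
Year 2: DB = ⌊$213,041 × 200%/8⌋ = $53,260; SL = ⌊$173,041/7⌋ = $24,720 → take DB $53,260. Book value $159,781.
Year 3: DB = ⌊$159,781 × 200%/8⌋ = $39,945; SL = ⌊$119,781/6⌋ = $19,963 → take DB $39,945. Book value $119,836.
Year 4: DB = ⌊$119,836 × 200%/8⌋ = $29,959; SL = ⌊$79,836/5⌋ = $15,967 → take DB $29,959. Book value $89,877.
Year 5: DB = ⌊$89,877 × 200%/8⌋ = $22,469; SL = ⌊$49,877/4⌋ = $12,469 → take DB $22,469. Book value $67,408.
Year 6: DB = ⌊$67,408 × 200%/8⌋ = $16,852; SL = ⌊$27,408/3⌋ = $9,136 → take DB $16,852. Book value $50,556.
Accumulated through year 6 = $284,054 − $50,556 = $233,498.

$233,498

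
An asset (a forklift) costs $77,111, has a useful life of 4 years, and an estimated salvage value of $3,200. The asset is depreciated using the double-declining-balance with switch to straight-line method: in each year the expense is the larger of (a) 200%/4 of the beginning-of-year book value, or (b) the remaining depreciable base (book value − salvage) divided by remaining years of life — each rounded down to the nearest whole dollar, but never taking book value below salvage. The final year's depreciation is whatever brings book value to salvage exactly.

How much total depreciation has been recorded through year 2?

Depreciable base = $77,111 − $3,200 = $73,911.
Year 1: DB = ⌊$77,111 × 200%/4⌋ = $38,555; SL = ⌊$73,911/4⌋ = $18,477 → take DB $38,555. Book value $38,556.
Year 2: DB = ⌊$38,556 × 200%/4⌋ = $19,278; SL = ⌊$35,356/3⌋ = $11,785 → take DB $19,278. Book value $19,278.
Accumulated through year 2 = $77,111 − $19,278 = $57,833.

$57,833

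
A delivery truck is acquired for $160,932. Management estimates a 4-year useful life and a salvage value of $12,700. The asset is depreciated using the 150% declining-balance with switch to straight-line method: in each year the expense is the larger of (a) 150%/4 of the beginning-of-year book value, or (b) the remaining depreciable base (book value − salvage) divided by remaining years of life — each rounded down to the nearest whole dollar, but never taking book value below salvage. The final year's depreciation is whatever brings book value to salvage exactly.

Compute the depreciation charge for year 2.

$37,718

Depreciable base = $160,932 − $12,700 = $148,232.
Year 1: DB = ⌊$160,932 × 150%/4⌋ = $60,349; SL = ⌊$148,232/4⌋ = $37,058 → take DB $60,349. Book value $100,583.
Year 2: DB = ⌊$100,583 × 150%/4⌋ = $37,718; SL = ⌊$87,883/3⌋ = $29,294 → take DB $37,718. Book value $62,865.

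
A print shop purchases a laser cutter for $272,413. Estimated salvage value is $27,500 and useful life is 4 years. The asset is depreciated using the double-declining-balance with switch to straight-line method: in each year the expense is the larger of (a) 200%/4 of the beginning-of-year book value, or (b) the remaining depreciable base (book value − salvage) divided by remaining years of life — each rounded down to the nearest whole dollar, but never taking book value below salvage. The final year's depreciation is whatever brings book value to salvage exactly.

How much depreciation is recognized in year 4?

Depreciable base = $272,413 − $27,500 = $244,913.
Year 1: DB = ⌊$272,413 × 200%/4⌋ = $136,206; SL = ⌊$244,913/4⌋ = $61,228 → take DB $136,206. Book value $136,207.
Year 2: DB = ⌊$136,207 × 200%/4⌋ = $68,103; SL = ⌊$108,707/3⌋ = $36,235 → take DB $68,103. Book value $68,104.
Year 3: DB = ⌊$68,104 × 200%/4⌋ = $34,052; SL = ⌊$40,604/2⌋ = $20,302 → take DB $34,052. Book value $34,052.
Year 4 (final): $34,052 − $27,500 = $6,552. Book value $27,500.

$6,552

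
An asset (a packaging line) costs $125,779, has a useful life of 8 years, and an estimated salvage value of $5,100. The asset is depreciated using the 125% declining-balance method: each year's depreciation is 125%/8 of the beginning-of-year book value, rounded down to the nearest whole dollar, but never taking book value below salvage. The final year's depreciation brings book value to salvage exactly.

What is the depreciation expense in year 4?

$11,805

Depreciable base = $125,779 − $5,100 = $120,679.
Year 1: ⌊$125,779 × 125%/8⌋ = $19,652. Book value $106,127.
Year 2: ⌊$106,127 × 125%/8⌋ = $16,582. Book value $89,545.
Year 3: ⌊$89,545 × 125%/8⌋ = $13,991. Book value $75,554.
Year 4: ⌊$75,554 × 125%/8⌋ = $11,805. Book value $63,749.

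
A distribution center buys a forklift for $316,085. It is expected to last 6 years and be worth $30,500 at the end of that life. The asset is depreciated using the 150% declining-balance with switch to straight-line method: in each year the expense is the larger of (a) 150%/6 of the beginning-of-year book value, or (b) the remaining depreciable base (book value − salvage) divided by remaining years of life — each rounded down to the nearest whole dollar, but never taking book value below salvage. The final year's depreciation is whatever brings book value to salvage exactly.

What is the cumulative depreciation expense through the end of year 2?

$138,287

Depreciable base = $316,085 − $30,500 = $285,585.
Year 1: DB = ⌊$316,085 × 150%/6⌋ = $79,021; SL = ⌊$285,585/6⌋ = $47,597 → take DB $79,021. Book value $237,064.
Year 2: DB = ⌊$237,064 × 150%/6⌋ = $59,266; SL = ⌊$206,564/5⌋ = $41,312 → take DB $59,266. Book value $177,798.
Accumulated through year 2 = $316,085 − $177,798 = $138,287.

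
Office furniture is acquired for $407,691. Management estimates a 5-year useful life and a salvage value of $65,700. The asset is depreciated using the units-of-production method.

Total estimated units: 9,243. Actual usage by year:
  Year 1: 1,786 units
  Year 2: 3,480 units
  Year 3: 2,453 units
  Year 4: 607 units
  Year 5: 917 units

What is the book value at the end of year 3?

$122,088

Depreciable base = $407,691 − $65,700 = $341,991.
Rate = $341,991 / 9,243 units = $37 per unit.
Year 1: 1,786 × $37 = $66,082. Book value $341,609.
Year 2: 3,480 × $37 = $128,760. Book value $212,849.
Year 3: 2,453 × $37 = $90,761. Book value $122,088.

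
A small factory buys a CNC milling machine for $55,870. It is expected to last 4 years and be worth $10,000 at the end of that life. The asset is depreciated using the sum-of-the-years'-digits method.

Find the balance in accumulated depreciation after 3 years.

Depreciable base = $55,870 − $10,000 = $45,870.
Sum of the years' digits = 4+3+2+1 = 10.
Year 1: $45,870 × 4/10 = $18,348. Book value $37,522.
Year 2: $45,870 × 3/10 = $13,761. Book value $23,761.
Year 3: $45,870 × 2/10 = $9,174. Book value $14,587.
Accumulated through year 3 = $55,870 − $14,587 = $41,283.

$41,283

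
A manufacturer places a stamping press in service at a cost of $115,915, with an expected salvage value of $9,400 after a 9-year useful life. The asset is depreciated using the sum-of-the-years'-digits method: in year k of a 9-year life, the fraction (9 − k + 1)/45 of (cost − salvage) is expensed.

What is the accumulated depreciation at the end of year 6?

Depreciable base = $115,915 − $9,400 = $106,515.
Sum of the years' digits = 9+8+7+6+5+4+3+2+1 = 45.
Year 1: $106,515 × 9/45 = $21,303. Book value $94,612.
Year 2: $106,515 × 8/45 = $18,936. Book value $75,676.
Year 3: $106,515 × 7/45 = $16,569. Book value $59,107.
Year 4: $106,515 × 6/45 = $14,202. Book value $44,905.
Year 5: $106,515 × 5/45 = $11,835. Book value $33,070.
Year 6: $106,515 × 4/45 = $9,468. Book value $23,602.
Accumulated through year 6 = $115,915 − $23,602 = $92,313.

$92,313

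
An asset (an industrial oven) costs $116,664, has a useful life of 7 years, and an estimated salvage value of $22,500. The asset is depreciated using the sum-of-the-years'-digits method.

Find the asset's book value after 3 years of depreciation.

$56,130

Depreciable base = $116,664 − $22,500 = $94,164.
Sum of the years' digits = 7+6+5+4+3+2+1 = 28.
Year 1: $94,164 × 7/28 = $23,541. Book value $93,123.
Year 2: $94,164 × 6/28 = $20,178. Book value $72,945.
Year 3: $94,164 × 5/28 = $16,815. Book value $56,130.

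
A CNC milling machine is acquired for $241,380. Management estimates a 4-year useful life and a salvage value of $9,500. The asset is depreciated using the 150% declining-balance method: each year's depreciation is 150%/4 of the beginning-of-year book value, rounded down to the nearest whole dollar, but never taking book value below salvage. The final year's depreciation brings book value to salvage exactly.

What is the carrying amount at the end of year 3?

$58,932

Depreciable base = $241,380 − $9,500 = $231,880.
Year 1: ⌊$241,380 × 150%/4⌋ = $90,517. Book value $150,863.
Year 2: ⌊$150,863 × 150%/4⌋ = $56,573. Book value $94,290.
Year 3: ⌊$94,290 × 150%/4⌋ = $35,358. Book value $58,932.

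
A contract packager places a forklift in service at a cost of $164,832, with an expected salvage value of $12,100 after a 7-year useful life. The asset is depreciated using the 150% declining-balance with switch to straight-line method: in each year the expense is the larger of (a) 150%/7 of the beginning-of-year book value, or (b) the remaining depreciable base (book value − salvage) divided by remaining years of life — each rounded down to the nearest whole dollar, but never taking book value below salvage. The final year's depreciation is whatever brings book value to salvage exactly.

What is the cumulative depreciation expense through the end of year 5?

$118,918

Depreciable base = $164,832 − $12,100 = $152,732.
Year 1: DB = ⌊$164,832 × 150%/7⌋ = $35,321; SL = ⌊$152,732/7⌋ = $21,818 → take DB $35,321. Book value $129,511.
Year 2: DB = ⌊$129,511 × 150%/7⌋ = $27,752; SL = ⌊$117,411/6⌋ = $19,568 → take DB $27,752. Book value $101,759.
Year 3: DB = ⌊$101,759 × 150%/7⌋ = $21,805; SL = ⌊$89,659/5⌋ = $17,931 → take DB $21,805. Book value $79,954.
Year 4: DB = ⌊$79,954 × 150%/7⌋ = $17,133; SL = ⌊$67,854/4⌋ = $16,963 → take DB $17,133. Book value $62,821.
Year 5: DB = ⌊$62,821 × 150%/7⌋ = $13,461; SL = ⌊$50,721/3⌋ = $16,907 → take SL $16,907. Book value $45,914.
Accumulated through year 5 = $164,832 − $45,914 = $118,918.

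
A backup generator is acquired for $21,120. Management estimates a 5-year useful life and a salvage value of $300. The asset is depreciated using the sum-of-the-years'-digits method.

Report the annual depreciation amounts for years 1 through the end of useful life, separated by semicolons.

Depreciable base = $21,120 − $300 = $20,820.
Sum of the years' digits = 5+4+3+2+1 = 15.
Year 1: $20,820 × 5/15 = $6,940. Book value $14,180.
Year 2: $20,820 × 4/15 = $5,552. Book value $8,628.
Year 3: $20,820 × 3/15 = $4,164. Book value $4,464.
Year 4: $20,820 × 2/15 = $2,776. Book value $1,688.
Year 5: $20,820 × 1/15 = $1,388. Book value $300.

$6,940; $5,552; $4,164; $2,776; $1,388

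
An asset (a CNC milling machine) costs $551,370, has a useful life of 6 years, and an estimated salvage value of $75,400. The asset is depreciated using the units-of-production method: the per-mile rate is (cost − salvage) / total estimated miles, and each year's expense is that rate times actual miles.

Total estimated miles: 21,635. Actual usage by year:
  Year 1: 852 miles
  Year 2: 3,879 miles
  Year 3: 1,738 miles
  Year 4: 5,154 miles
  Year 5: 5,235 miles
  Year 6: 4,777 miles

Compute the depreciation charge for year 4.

$113,388

Depreciable base = $551,370 − $75,400 = $475,970.
Rate = $475,970 / 21,635 miles = $22 per mile.
Year 1: 852 × $22 = $18,744. Book value $532,626.
Year 2: 3,879 × $22 = $85,338. Book value $447,288.
Year 3: 1,738 × $22 = $38,236. Book value $409,052.
Year 4: 5,154 × $22 = $113,388. Book value $295,664.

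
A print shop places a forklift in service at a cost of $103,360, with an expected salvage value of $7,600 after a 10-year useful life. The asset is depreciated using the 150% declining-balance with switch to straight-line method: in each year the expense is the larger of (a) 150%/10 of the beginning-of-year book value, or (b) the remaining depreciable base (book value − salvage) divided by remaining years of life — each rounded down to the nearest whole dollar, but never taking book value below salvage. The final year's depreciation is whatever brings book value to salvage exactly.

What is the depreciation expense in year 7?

Depreciable base = $103,360 − $7,600 = $95,760.
Year 1: DB = ⌊$103,360 × 150%/10⌋ = $15,504; SL = ⌊$95,760/10⌋ = $9,576 → take DB $15,504. Book value $87,856.
Year 2: DB = ⌊$87,856 × 150%/10⌋ = $13,178; SL = ⌊$80,256/9⌋ = $8,917 → take DB $13,178. Book value $74,678.
Year 3: DB = ⌊$74,678 × 150%/10⌋ = $11,201; SL = ⌊$67,078/8⌋ = $8,384 → take DB $11,201. Book value $63,477.
Year 4: DB = ⌊$63,477 × 150%/10⌋ = $9,521; SL = ⌊$55,877/7⌋ = $7,982 → take DB $9,521. Book value $53,956.
Year 5: DB = ⌊$53,956 × 150%/10⌋ = $8,093; SL = ⌊$46,356/6⌋ = $7,726 → take DB $8,093. Book value $45,863.
Year 6: DB = ⌊$45,863 × 150%/10⌋ = $6,879; SL = ⌊$38,263/5⌋ = $7,652 → take SL $7,652. Book value $38,211.
Year 7: DB = ⌊$38,211 × 150%/10⌋ = $5,731; SL = ⌊$30,611/4⌋ = $7,652 → take SL $7,652. Book value $30,559.

$7,652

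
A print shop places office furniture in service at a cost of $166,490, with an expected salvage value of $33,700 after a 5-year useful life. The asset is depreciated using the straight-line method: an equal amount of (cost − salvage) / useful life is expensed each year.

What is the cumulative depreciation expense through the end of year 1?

Depreciable base = $166,490 − $33,700 = $132,790.
Annual expense = $132,790 / 5 = $26,558.
End of year 1: book value $139,932.
Accumulated through year 1 = $166,490 − $139,932 = $26,558.

$26,558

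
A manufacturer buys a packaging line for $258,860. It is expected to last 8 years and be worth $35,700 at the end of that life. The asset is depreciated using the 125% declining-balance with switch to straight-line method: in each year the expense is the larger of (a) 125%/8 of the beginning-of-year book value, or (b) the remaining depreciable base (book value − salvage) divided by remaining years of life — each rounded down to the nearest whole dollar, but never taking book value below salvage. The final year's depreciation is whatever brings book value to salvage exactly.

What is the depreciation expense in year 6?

$23,874

Depreciable base = $258,860 − $35,700 = $223,160.
Year 1: DB = ⌊$258,860 × 125%/8⌋ = $40,446; SL = ⌊$223,160/8⌋ = $27,895 → take DB $40,446. Book value $218,414.
Year 2: DB = ⌊$218,414 × 125%/8⌋ = $34,127; SL = ⌊$182,714/7⌋ = $26,102 → take DB $34,127. Book value $184,287.
Year 3: DB = ⌊$184,287 × 125%/8⌋ = $28,794; SL = ⌊$148,587/6⌋ = $24,764 → take DB $28,794. Book value $155,493.
Year 4: DB = ⌊$155,493 × 125%/8⌋ = $24,295; SL = ⌊$119,793/5⌋ = $23,958 → take DB $24,295. Book value $131,198.
Year 5: DB = ⌊$131,198 × 125%/8⌋ = $20,499; SL = ⌊$95,498/4⌋ = $23,874 → take SL $23,874. Book value $107,324.
Year 6: DB = ⌊$107,324 × 125%/8⌋ = $16,769; SL = ⌊$71,624/3⌋ = $23,874 → take SL $23,874. Book value $83,450.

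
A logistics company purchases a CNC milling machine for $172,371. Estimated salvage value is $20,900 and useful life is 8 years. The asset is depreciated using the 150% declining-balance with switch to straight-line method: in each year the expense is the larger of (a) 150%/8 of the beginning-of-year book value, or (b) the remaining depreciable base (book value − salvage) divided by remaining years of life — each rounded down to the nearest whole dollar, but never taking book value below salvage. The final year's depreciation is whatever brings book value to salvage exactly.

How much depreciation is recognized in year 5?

Depreciable base = $172,371 − $20,900 = $151,471.
Year 1: DB = ⌊$172,371 × 150%/8⌋ = $32,319; SL = ⌊$151,471/8⌋ = $18,933 → take DB $32,319. Book value $140,052.
Year 2: DB = ⌊$140,052 × 150%/8⌋ = $26,259; SL = ⌊$119,152/7⌋ = $17,021 → take DB $26,259. Book value $113,793.
Year 3: DB = ⌊$113,793 × 150%/8⌋ = $21,336; SL = ⌊$92,893/6⌋ = $15,482 → take DB $21,336. Book value $92,457.
Year 4: DB = ⌊$92,457 × 150%/8⌋ = $17,335; SL = ⌊$71,557/5⌋ = $14,311 → take DB $17,335. Book value $75,122.
Year 5: DB = ⌊$75,122 × 150%/8⌋ = $14,085; SL = ⌊$54,222/4⌋ = $13,555 → take DB $14,085. Book value $61,037.

$14,085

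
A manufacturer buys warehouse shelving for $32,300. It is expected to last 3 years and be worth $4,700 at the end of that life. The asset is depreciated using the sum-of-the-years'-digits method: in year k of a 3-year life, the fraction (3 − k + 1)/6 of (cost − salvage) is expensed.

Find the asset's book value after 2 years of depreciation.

Depreciable base = $32,300 − $4,700 = $27,600.
Sum of the years' digits = 3+2+1 = 6.
Year 1: $27,600 × 3/6 = $13,800. Book value $18,500.
Year 2: $27,600 × 2/6 = $9,200. Book value $9,300.

$9,300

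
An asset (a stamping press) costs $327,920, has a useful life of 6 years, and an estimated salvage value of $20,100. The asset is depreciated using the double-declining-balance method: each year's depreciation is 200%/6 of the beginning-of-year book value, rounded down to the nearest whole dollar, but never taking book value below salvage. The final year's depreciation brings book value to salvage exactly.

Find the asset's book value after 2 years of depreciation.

$145,743

Depreciable base = $327,920 − $20,100 = $307,820.
Year 1: ⌊$327,920 × 200%/6⌋ = $109,306. Book value $218,614.
Year 2: ⌊$218,614 × 200%/6⌋ = $72,871. Book value $145,743.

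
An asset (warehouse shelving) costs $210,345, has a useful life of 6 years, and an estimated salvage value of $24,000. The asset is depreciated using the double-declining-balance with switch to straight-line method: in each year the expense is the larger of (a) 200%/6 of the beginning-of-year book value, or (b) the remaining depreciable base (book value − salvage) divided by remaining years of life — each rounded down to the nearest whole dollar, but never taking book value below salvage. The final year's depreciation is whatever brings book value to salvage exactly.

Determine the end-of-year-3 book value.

Depreciable base = $210,345 − $24,000 = $186,345.
Year 1: DB = ⌊$210,345 × 200%/6⌋ = $70,115; SL = ⌊$186,345/6⌋ = $31,057 → take DB $70,115. Book value $140,230.
Year 2: DB = ⌊$140,230 × 200%/6⌋ = $46,743; SL = ⌊$116,230/5⌋ = $23,246 → take DB $46,743. Book value $93,487.
Year 3: DB = ⌊$93,487 × 200%/6⌋ = $31,162; SL = ⌊$69,487/4⌋ = $17,371 → take DB $31,162. Book value $62,325.

$62,325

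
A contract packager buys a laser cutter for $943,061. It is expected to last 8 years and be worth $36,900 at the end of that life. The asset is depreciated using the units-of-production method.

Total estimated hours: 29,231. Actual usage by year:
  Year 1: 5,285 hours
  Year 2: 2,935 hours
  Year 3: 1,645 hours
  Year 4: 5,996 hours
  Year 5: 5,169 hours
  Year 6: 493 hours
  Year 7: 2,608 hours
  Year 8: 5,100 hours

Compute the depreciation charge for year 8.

Depreciable base = $943,061 − $36,900 = $906,161.
Rate = $906,161 / 29,231 hours = $31 per hour.
Year 1: 5,285 × $31 = $163,835. Book value $779,226.
Year 2: 2,935 × $31 = $90,985. Book value $688,241.
Year 3: 1,645 × $31 = $50,995. Book value $637,246.
Year 4: 5,996 × $31 = $185,876. Book value $451,370.
Year 5: 5,169 × $31 = $160,239. Book value $291,131.
Year 6: 493 × $31 = $15,283. Book value $275,848.
Year 7: 2,608 × $31 = $80,848. Book value $195,000.
Year 8: 5,100 × $31 = $158,100. Book value $36,900.

$158,100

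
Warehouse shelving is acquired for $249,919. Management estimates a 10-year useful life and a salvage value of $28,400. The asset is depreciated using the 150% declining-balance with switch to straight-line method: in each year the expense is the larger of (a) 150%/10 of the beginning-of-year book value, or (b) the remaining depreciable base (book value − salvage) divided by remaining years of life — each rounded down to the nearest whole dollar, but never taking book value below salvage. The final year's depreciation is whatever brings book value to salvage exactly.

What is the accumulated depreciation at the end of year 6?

Depreciable base = $249,919 − $28,400 = $221,519.
Year 1: DB = ⌊$249,919 × 150%/10⌋ = $37,487; SL = ⌊$221,519/10⌋ = $22,151 → take DB $37,487. Book value $212,432.
Year 2: DB = ⌊$212,432 × 150%/10⌋ = $31,864; SL = ⌊$184,032/9⌋ = $20,448 → take DB $31,864. Book value $180,568.
Year 3: DB = ⌊$180,568 × 150%/10⌋ = $27,085; SL = ⌊$152,168/8⌋ = $19,021 → take DB $27,085. Book value $153,483.
Year 4: DB = ⌊$153,483 × 150%/10⌋ = $23,022; SL = ⌊$125,083/7⌋ = $17,869 → take DB $23,022. Book value $130,461.
Year 5: DB = ⌊$130,461 × 150%/10⌋ = $19,569; SL = ⌊$102,061/6⌋ = $17,010 → take DB $19,569. Book value $110,892.
Year 6: DB = ⌊$110,892 × 150%/10⌋ = $16,633; SL = ⌊$82,492/5⌋ = $16,498 → take DB $16,633. Book value $94,259.
Accumulated through year 6 = $249,919 − $94,259 = $155,660.

$155,660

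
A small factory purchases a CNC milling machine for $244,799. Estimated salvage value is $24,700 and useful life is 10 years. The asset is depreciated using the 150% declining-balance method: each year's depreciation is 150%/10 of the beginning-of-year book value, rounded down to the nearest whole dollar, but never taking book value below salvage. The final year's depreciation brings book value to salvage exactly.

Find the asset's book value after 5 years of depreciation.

Depreciable base = $244,799 − $24,700 = $220,099.
Year 1: ⌊$244,799 × 150%/10⌋ = $36,719. Book value $208,080.
Year 2: ⌊$208,080 × 150%/10⌋ = $31,212. Book value $176,868.
Year 3: ⌊$176,868 × 150%/10⌋ = $26,530. Book value $150,338.
Year 4: ⌊$150,338 × 150%/10⌋ = $22,550. Book value $127,788.
Year 5: ⌊$127,788 × 150%/10⌋ = $19,168. Book value $108,620.

$108,620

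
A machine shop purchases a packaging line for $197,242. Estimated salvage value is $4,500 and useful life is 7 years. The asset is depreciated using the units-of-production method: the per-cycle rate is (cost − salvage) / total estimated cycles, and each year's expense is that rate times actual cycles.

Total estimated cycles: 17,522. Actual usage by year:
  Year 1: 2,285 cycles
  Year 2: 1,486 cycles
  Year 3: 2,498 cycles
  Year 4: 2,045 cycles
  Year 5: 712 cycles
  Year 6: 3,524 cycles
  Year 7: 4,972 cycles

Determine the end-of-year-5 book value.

Depreciable base = $197,242 − $4,500 = $192,742.
Rate = $192,742 / 17,522 cycles = $11 per cycle.
Year 1: 2,285 × $11 = $25,135. Book value $172,107.
Year 2: 1,486 × $11 = $16,346. Book value $155,761.
Year 3: 2,498 × $11 = $27,478. Book value $128,283.
Year 4: 2,045 × $11 = $22,495. Book value $105,788.
Year 5: 712 × $11 = $7,832. Book value $97,956.

$97,956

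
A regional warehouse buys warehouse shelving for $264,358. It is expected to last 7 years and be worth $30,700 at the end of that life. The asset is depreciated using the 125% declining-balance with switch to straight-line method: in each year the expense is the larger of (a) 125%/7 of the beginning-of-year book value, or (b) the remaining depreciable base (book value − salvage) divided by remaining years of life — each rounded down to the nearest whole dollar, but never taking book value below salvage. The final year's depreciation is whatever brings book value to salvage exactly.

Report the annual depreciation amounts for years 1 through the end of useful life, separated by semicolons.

Depreciable base = $264,358 − $30,700 = $233,658.
Year 1: DB = ⌊$264,358 × 125%/7⌋ = $47,206; SL = ⌊$233,658/7⌋ = $33,379 → take DB $47,206. Book value $217,152.
Year 2: DB = ⌊$217,152 × 125%/7⌋ = $38,777; SL = ⌊$186,452/6⌋ = $31,075 → take DB $38,777. Book value $178,375.
Year 3: DB = ⌊$178,375 × 125%/7⌋ = $31,852; SL = ⌊$147,675/5⌋ = $29,535 → take DB $31,852. Book value $146,523.
Year 4: DB = ⌊$146,523 × 125%/7⌋ = $26,164; SL = ⌊$115,823/4⌋ = $28,955 → take SL $28,955. Book value $117,568.
Year 5: DB = ⌊$117,568 × 125%/7⌋ = $20,994; SL = ⌊$86,868/3⌋ = $28,956 → take SL $28,956. Book value $88,612.
Year 6: DB = ⌊$88,612 × 125%/7⌋ = $15,823; SL = ⌊$57,912/2⌋ = $28,956 → take SL $28,956. Book value $59,656.
Year 7 (final): $59,656 − $30,700 = $28,956. Book value $30,700.

$47,206; $38,777; $31,852; $28,955; $28,956; $28,956; $28,956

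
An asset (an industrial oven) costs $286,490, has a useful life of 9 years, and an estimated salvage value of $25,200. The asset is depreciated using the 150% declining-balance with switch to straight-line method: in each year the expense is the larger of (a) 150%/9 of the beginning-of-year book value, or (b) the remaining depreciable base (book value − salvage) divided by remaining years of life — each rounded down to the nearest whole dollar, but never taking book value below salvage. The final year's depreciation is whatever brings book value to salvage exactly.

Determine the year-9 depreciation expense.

Depreciable base = $286,490 − $25,200 = $261,290.
Year 1: DB = ⌊$286,490 × 150%/9⌋ = $47,748; SL = ⌊$261,290/9⌋ = $29,032 → take DB $47,748. Book value $238,742.
Year 2: DB = ⌊$238,742 × 150%/9⌋ = $39,790; SL = ⌊$213,542/8⌋ = $26,692 → take DB $39,790. Book value $198,952.
Year 3: DB = ⌊$198,952 × 150%/9⌋ = $33,158; SL = ⌊$173,752/7⌋ = $24,821 → take DB $33,158. Book value $165,794.
Year 4: DB = ⌊$165,794 × 150%/9⌋ = $27,632; SL = ⌊$140,594/6⌋ = $23,432 → take DB $27,632. Book value $138,162.
Year 5: DB = ⌊$138,162 × 150%/9⌋ = $23,027; SL = ⌊$112,962/5⌋ = $22,592 → take DB $23,027. Book value $115,135.
Year 6: DB = ⌊$115,135 × 150%/9⌋ = $19,189; SL = ⌊$89,935/4⌋ = $22,483 → take SL $22,483. Book value $92,652.
Year 7: DB = ⌊$92,652 × 150%/9⌋ = $15,442; SL = ⌊$67,452/3⌋ = $22,484 → take SL $22,484. Book value $70,168.
Year 8: DB = ⌊$70,168 × 150%/9⌋ = $11,694; SL = ⌊$44,968/2⌋ = $22,484 → take SL $22,484. Book value $47,684.
Year 9 (final): $47,684 − $25,200 = $22,484. Book value $25,200.

$22,484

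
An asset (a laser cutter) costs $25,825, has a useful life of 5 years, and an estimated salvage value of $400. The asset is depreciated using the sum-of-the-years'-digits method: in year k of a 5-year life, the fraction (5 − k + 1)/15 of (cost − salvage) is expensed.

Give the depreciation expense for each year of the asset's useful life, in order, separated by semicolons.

Depreciable base = $25,825 − $400 = $25,425.
Sum of the years' digits = 5+4+3+2+1 = 15.
Year 1: $25,425 × 5/15 = $8,475. Book value $17,350.
Year 2: $25,425 × 4/15 = $6,780. Book value $10,570.
Year 3: $25,425 × 3/15 = $5,085. Book value $5,485.
Year 4: $25,425 × 2/15 = $3,390. Book value $2,095.
Year 5: $25,425 × 1/15 = $1,695. Book value $400.

$8,475; $6,780; $5,085; $3,390; $1,695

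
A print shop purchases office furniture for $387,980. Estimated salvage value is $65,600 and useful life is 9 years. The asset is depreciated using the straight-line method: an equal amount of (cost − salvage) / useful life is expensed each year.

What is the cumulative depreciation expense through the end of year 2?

Depreciable base = $387,980 − $65,600 = $322,380.
Annual expense = $322,380 / 9 = $35,820.
End of year 1: book value $352,160.
End of year 2: book value $316,340.
Accumulated through year 2 = $387,980 − $316,340 = $71,640.

$71,640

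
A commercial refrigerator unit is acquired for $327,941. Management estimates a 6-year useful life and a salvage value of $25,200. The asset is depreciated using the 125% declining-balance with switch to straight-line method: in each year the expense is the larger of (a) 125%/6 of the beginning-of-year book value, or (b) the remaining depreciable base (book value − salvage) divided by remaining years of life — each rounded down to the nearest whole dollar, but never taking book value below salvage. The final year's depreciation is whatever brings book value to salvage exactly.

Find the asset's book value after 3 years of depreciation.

Depreciable base = $327,941 − $25,200 = $302,741.
Year 1: DB = ⌊$327,941 × 125%/6⌋ = $68,321; SL = ⌊$302,741/6⌋ = $50,456 → take DB $68,321. Book value $259,620.
Year 2: DB = ⌊$259,620 × 125%/6⌋ = $54,087; SL = ⌊$234,420/5⌋ = $46,884 → take DB $54,087. Book value $205,533.
Year 3: DB = ⌊$205,533 × 125%/6⌋ = $42,819; SL = ⌊$180,333/4⌋ = $45,083 → take SL $45,083. Book value $160,450.

$160,450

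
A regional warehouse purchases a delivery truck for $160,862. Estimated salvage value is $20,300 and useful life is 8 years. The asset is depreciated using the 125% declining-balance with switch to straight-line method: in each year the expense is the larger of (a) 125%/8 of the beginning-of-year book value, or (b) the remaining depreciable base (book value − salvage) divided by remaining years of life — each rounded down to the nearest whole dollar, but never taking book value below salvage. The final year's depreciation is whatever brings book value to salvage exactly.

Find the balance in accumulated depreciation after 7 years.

Depreciable base = $160,862 − $20,300 = $140,562.
Year 1: DB = ⌊$160,862 × 125%/8⌋ = $25,134; SL = ⌊$140,562/8⌋ = $17,570 → take DB $25,134. Book value $135,728.
Year 2: DB = ⌊$135,728 × 125%/8⌋ = $21,207; SL = ⌊$115,428/7⌋ = $16,489 → take DB $21,207. Book value $114,521.
Year 3: DB = ⌊$114,521 × 125%/8⌋ = $17,893; SL = ⌊$94,221/6⌋ = $15,703 → take DB $17,893. Book value $96,628.
Year 4: DB = ⌊$96,628 × 125%/8⌋ = $15,098; SL = ⌊$76,328/5⌋ = $15,265 → take SL $15,265. Book value $81,363.
Year 5: DB = ⌊$81,363 × 125%/8⌋ = $12,712; SL = ⌊$61,063/4⌋ = $15,265 → take SL $15,265. Book value $66,098.
Year 6: DB = ⌊$66,098 × 125%/8⌋ = $10,327; SL = ⌊$45,798/3⌋ = $15,266 → take SL $15,266. Book value $50,832.
Year 7: DB = ⌊$50,832 × 125%/8⌋ = $7,942; SL = ⌊$30,532/2⌋ = $15,266 → take SL $15,266. Book value $35,566.
Accumulated through year 7 = $160,862 − $35,566 = $125,296.

$125,296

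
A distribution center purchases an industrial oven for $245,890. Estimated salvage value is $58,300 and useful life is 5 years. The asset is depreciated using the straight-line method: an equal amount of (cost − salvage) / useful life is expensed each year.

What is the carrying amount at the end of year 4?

$95,818

Depreciable base = $245,890 − $58,300 = $187,590.
Annual expense = $187,590 / 5 = $37,518.
End of year 1: book value $208,372.
End of year 2: book value $170,854.
End of year 3: book value $133,336.
End of year 4: book value $95,818.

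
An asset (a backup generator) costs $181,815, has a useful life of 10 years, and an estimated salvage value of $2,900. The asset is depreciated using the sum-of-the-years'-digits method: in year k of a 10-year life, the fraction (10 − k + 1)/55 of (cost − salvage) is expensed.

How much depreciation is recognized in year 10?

Depreciable base = $181,815 − $2,900 = $178,915.
Sum of the years' digits = 10+9+8+7+6+5+4+3+2+1 = 55.
Year 1: $178,915 × 10/55 = $32,530. Book value $149,285.
Year 2: $178,915 × 9/55 = $29,277. Book value $120,008.
Year 3: $178,915 × 8/55 = $26,024. Book value $93,984.
Year 4: $178,915 × 7/55 = $22,771. Book value $71,213.
Year 5: $178,915 × 6/55 = $19,518. Book value $51,695.
Year 6: $178,915 × 5/55 = $16,265. Book value $35,430.
Year 7: $178,915 × 4/55 = $13,012. Book value $22,418.
Year 8: $178,915 × 3/55 = $9,759. Book value $12,659.
Year 9: $178,915 × 2/55 = $6,506. Book value $6,153.
Year 10: $178,915 × 1/55 = $3,253. Book value $2,900.

$3,253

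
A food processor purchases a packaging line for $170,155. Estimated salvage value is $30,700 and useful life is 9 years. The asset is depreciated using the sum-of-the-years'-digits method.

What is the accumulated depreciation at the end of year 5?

Depreciable base = $170,155 − $30,700 = $139,455.
Sum of the years' digits = 9+8+7+6+5+4+3+2+1 = 45.
Year 1: $139,455 × 9/45 = $27,891. Book value $142,264.
Year 2: $139,455 × 8/45 = $24,792. Book value $117,472.
Year 3: $139,455 × 7/45 = $21,693. Book value $95,779.
Year 4: $139,455 × 6/45 = $18,594. Book value $77,185.
Year 5: $139,455 × 5/45 = $15,495. Book value $61,690.
Accumulated through year 5 = $170,155 − $61,690 = $108,465.

$108,465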